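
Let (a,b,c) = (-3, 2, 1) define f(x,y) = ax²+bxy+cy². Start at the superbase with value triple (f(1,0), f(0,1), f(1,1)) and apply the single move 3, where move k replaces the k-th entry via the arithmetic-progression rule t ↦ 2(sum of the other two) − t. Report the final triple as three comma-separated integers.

start (-3,1,0) = (f(1,0),f(0,1),f(1,1))
replace slot 3: 2·((-3)+1) − 0 = -4 → (-3,1,-4)

-3,1,-4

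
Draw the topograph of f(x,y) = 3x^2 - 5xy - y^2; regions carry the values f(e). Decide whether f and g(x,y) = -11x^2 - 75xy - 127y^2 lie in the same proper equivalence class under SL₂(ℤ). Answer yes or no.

D₁ = 37, D₂ = 37
river cycle of f (length 6): (-1, 5, 3), (3, 1, -3), (-3, 5, 1), (1, 5, -3), (-3, 1, 3), (3, 5, -1)
river cycle of g (length 6): (-1, 5, 3), (3, 1, -3), (-3, 5, 1), (1, 5, -3), (-3, 1, 3), (3, 5, -1)
cycles coincide ⇒ equivalent

yes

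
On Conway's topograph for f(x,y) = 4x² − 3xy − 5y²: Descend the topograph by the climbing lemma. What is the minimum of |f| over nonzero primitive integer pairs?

descent: ρ → (-5,3,4)  [lands on river]
river: ρ → (4,5,-4)
river: ρ → (-4,3,5)
river: ρ → (5,7,-2)
river: ρ → (-2,9,1)
river: ρ → (1,9,-2)
river: ρ → (-2,7,5)
river: ρ → (5,3,-4)
river: ρ → (-4,5,4)
river: ρ → (4,3,-5)
river: ρ → (-5,7,2)
river: ρ → (2,9,-1)
river: ρ → (-1,9,2)
river: ρ → (2,7,-5)
closes: descent 1, river 14
min |a| on river = 1

1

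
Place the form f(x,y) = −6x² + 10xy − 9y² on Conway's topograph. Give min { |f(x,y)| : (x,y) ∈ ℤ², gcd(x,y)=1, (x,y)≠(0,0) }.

translate: b→2 (≡-10 mod 12), so (6,-10,9)→(6,2,5)
flip: (6,2,5)→(5,-2,6)
reduced (well bottom): (5,-2,6) with a≤c, −a<b≤a
well minimum |f| = |-5| = 5 (negative-definite)

5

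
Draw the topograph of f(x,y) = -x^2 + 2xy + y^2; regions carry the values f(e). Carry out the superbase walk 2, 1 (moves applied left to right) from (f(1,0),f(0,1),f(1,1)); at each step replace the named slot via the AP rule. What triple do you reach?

start (-1,1,2) = (f(1,0),f(0,1),f(1,1))
replace slot 2: 2·((-1)+2) − 1 = 1 → (-1,1,2)
replace slot 1: 2·(1+2) − (-1) = 7 → (7,1,2)

7,1,2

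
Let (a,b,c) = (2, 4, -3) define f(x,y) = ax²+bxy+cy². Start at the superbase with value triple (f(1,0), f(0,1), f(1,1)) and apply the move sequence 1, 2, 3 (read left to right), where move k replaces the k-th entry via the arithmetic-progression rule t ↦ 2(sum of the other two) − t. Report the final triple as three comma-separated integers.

start (2,-3,3) = (f(1,0),f(0,1),f(1,1))
replace slot 1: 2·((-3)+3) − 2 = -2 → (-2,-3,3)
replace slot 2: 2·((-2)+3) − (-3) = 5 → (-2,5,3)
replace slot 3: 2·((-2)+5) − 3 = 3 → (-2,5,3)

-2,5,3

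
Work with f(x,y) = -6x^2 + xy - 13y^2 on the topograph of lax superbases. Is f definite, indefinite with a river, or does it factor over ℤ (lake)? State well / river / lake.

D = b²−4ac = 1² − 4·(-6)·(-13) = -311
D < 0 ⇒ definite ⇒ every region one sign ⇒ single well

well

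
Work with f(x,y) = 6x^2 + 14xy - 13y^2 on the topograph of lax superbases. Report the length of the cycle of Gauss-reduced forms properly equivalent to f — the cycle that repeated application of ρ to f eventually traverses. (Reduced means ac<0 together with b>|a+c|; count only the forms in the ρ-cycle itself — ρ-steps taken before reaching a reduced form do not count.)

D = 508, ⌊√D⌋ = 22
river: ρ → (-13,12,7)
river: ρ → (7,16,-9)
river: ρ → (-9,20,3)
river: ρ → (3,22,-2)
river: ρ → (-2,22,3)
river: ρ → (3,20,-9)
river: ρ → (-9,16,7)
river: ρ → (7,12,-13)
river: ρ → (-13,14,6)
river: ρ → (6,22,-1)
river: ρ → (-1,22,6)
river: ρ → (6,14,-13)
ρ-cycle length = 12 (tail of 0 descent steps not counted)

12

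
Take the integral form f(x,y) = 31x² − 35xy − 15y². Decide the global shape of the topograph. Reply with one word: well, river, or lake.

D = b²−4ac = (-35)² − 4·31·(-15) = 3085
D > 0 non-square ⇒ indefinite ⇒ periodic river

river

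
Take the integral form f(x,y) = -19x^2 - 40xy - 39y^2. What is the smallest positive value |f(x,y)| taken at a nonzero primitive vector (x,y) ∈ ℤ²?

translate: b→2 (≡40 mod 38), so (19,40,39)→(19,2,18)
flip: (19,2,18)→(18,-2,19)
reduced (well bottom): (18,-2,19) with a≤c, −a<b≤a
well minimum |f| = |-18| = 18 (negative-definite)

18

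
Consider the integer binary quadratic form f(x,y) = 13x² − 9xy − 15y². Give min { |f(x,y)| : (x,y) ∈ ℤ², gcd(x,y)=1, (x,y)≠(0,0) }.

descent: ρ → (-15,9,13)  [lands on river]
river: ρ → (13,17,-11)
river: ρ → (-11,27,3)
river: ρ → (3,27,-11)
river: ρ → (-11,17,13)
river: ρ → (13,9,-15)
river: ρ → (-15,21,7)
river: ρ → (7,21,-15)
closes: descent 1, river 8
min |a| on river = 3

3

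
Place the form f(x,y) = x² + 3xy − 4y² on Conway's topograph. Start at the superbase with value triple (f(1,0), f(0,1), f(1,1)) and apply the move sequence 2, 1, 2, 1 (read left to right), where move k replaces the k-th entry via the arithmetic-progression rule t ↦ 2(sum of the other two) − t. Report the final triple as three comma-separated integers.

start (1,-4,0) = (f(1,0),f(0,1),f(1,1))
replace slot 2: 2·(1+0) − (-4) = 6 → (1,6,0)
replace slot 1: 2·(6+0) − 1 = 11 → (11,6,0)
replace slot 2: 2·(11+0) − 6 = 16 → (11,16,0)
replace slot 1: 2·(16+0) − 11 = 21 → (21,16,0)

21,16,0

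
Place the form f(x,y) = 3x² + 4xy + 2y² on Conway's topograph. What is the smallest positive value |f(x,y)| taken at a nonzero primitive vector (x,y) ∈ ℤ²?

translate: b→-2 (≡4 mod 6), so (3,4,2)→(3,-2,1)
flip: (3,-2,1)→(1,2,3)
translate: b→0 (≡2 mod 2), so (1,2,3)→(1,0,2)
reduced (well bottom): (1,0,2) with a≤c, −a<b≤a
well minimum = a = 1

1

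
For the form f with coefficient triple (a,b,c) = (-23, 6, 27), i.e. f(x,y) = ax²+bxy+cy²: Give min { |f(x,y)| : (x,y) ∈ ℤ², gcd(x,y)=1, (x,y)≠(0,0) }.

river: ρ → (27,48,-2)
river: ρ → (-2,48,27)
river: ρ → (27,6,-23)
river: ρ → (-23,40,10)
river: ρ → (10,40,-23)
river: ρ → (-23,6,27)
closes: descent 0, river 6
min |a| on river = 2

2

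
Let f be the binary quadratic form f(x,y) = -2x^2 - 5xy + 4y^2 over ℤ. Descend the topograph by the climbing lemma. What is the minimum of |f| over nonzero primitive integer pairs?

descent: ρ → (4,5,-2)  [lands on river]
river: ρ → (-2,7,1)
river: ρ → (1,7,-2)
river: ρ → (-2,5,4)
river: ρ → (4,3,-3)
river: ρ → (-3,3,4)
closes: descent 1, river 6
min |a| on river = 1

1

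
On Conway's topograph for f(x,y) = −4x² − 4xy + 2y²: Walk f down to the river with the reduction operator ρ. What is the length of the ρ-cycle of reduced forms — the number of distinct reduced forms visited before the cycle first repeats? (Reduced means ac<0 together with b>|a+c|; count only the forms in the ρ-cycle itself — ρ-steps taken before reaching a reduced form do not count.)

D = 48, ⌊√D⌋ = 6
descent: ρ → (2,4,-4)  [lands on river]
river: ρ → (-4,4,2)
ρ-cycle length = 2 (tail of 1 descent step not counted)

2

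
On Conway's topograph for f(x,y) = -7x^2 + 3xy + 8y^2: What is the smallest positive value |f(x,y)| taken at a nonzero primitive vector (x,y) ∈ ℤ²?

river: ρ → (8,13,-2)
river: ρ → (-2,15,1)
river: ρ → (1,15,-2)
river: ρ → (-2,13,8)
river: ρ → (8,3,-7)
river: ρ → (-7,11,4)
river: ρ → (4,13,-4)
river: ρ → (-4,11,7)
river: ρ → (7,3,-8)
river: ρ → (-8,13,2)
river: ρ → (2,15,-1)
river: ρ → (-1,15,2)
river: ρ → (2,13,-8)
river: ρ → (-8,3,7)
river: ρ → (7,11,-4)
river: ρ → (-4,13,4)
river: ρ → (4,11,-7)
river: ρ → (-7,3,8)
closes: descent 0, river 18
min |a| on river = 1

1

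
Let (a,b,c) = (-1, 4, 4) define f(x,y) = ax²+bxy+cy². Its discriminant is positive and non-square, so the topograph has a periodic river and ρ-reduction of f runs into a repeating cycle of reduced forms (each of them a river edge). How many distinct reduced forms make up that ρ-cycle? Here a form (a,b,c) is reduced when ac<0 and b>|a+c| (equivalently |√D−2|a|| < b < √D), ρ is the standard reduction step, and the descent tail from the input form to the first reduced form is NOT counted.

D = 32, ⌊√D⌋ = 5
river: ρ → (4,4,-1)
river: ρ → (-1,4,4)
ρ-cycle length = 2 (tail of 0 descent steps not counted)

2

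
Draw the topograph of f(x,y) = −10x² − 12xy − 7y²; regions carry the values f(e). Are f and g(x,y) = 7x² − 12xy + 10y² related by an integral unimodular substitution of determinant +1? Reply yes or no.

D₁ = -136, D₂ = -136
f is negative-definite; reduce −f:
−f: translate: b→-8 (≡12 mod 20), so (10,12,7)→(10,-8,5)
−f: flip: (10,-8,5)→(5,8,10)
−f: translate: b→-2 (≡8 mod 10), so (5,8,10)→(5,-2,7)
−f: reduced (well bottom): (5,-2,7) with a≤c, −a<b≤a
flip sign back: reduced form of f is (-5,2,-7)
g: translate: b→2 (≡-12 mod 14), so (7,-12,10)→(7,2,5)
g: flip: (7,2,5)→(5,-2,7)
g: reduced (well bottom): (5,-2,7) with a≤c, −a<b≤a
reduced forms (-5, 2, -7) vs (5, -2, 7) ⇒ inequivalent

no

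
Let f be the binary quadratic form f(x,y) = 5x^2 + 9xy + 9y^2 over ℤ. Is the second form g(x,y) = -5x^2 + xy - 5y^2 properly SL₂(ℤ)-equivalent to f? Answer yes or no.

D₁ = -99, D₂ = -99
f: translate: b→-1 (≡9 mod 10), so (5,9,9)→(5,-1,5)
f: flip: (5,-1,5)→(5,1,5)
f: reduced (well bottom): (5,1,5) with a≤c, −a<b≤a
g is negative-definite; reduce −g:
−g: flip: (5,-1,5)→(5,1,5)
−g: reduced (well bottom): (5,1,5) with a≤c, −a<b≤a
flip sign back: reduced form of g is (-5,-1,-5)
reduced forms (5, 1, 5) vs (-5, -1, -5) ⇒ inequivalent

no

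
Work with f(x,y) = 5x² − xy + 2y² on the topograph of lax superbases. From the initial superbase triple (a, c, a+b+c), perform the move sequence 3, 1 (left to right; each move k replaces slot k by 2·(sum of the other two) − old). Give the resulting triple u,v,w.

start (5,2,6) = (f(1,0),f(0,1),f(1,1))
replace slot 3: 2·(5+2) − 6 = 8 → (5,2,8)
replace slot 1: 2·(2+8) − 5 = 15 → (15,2,8)

15,2,8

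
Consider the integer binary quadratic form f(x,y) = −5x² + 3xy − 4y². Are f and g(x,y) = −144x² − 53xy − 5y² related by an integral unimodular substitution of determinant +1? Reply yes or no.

D₁ = -71, D₂ = -71
f is negative-definite; reduce −f:
−f: flip: (5,-3,4)→(4,3,5)
−f: reduced (well bottom): (4,3,5) with a≤c, −a<b≤a
flip sign back: reduced form of f is (-4,-3,-5)
g is negative-definite; reduce −g:
−g: flip: (144,53,5)→(5,-53,144)
−g: translate: b→-3 (≡-53 mod 10), so (5,-53,144)→(5,-3,4)
−g: flip: (5,-3,4)→(4,3,5)
−g: reduced (well bottom): (4,3,5) with a≤c, −a<b≤a
flip sign back: reduced form of g is (-4,-3,-5)
reduced forms (-4, -3, -5) vs (-4, -3, -5) ⇒ equivalent

yes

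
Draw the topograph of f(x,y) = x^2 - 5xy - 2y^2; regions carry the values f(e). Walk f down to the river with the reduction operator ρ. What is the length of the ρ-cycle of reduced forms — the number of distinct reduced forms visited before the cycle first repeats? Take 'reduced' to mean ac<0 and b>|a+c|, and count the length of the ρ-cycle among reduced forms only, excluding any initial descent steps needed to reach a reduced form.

D = 33, ⌊√D⌋ = 5
descent: ρ → (-2,5,1)  [lands on river]
river: ρ → (1,5,-2)
river: ρ → (-2,3,3)
river: ρ → (3,3,-2)
ρ-cycle length = 4 (tail of 1 descent step not counted)

4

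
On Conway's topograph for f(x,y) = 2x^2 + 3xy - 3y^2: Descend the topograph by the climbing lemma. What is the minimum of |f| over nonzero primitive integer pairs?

river: ρ → (-3,3,2)
river: ρ → (2,5,-1)
river: ρ → (-1,5,2)
river: ρ → (2,3,-3)
closes: descent 0, river 4
min |a| on river = 1

1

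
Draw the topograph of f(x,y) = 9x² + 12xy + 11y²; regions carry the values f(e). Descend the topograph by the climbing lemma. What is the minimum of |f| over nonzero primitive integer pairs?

translate: b→-6 (≡12 mod 18), so (9,12,11)→(9,-6,8)
flip: (9,-6,8)→(8,6,9)
reduced (well bottom): (8,6,9) with a≤c, −a<b≤a
well minimum = a = 8

8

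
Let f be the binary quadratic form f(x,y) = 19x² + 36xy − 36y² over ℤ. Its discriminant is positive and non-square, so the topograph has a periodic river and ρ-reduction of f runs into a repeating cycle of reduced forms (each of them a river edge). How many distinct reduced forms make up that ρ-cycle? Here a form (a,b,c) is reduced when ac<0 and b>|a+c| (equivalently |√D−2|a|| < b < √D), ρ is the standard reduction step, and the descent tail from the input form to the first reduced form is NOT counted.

D = 4032, ⌊√D⌋ = 63
river: ρ → (-36,36,19)
river: ρ → (19,40,-32)
river: ρ → (-32,24,27)
river: ρ → (27,30,-29)
river: ρ → (-29,28,28)
river: ρ → (28,28,-29)
river: ρ → (-29,30,27)
river: ρ → (27,24,-32)
river: ρ → (-32,40,19)
river: ρ → (19,36,-36)
ρ-cycle length = 10 (tail of 0 descent steps not counted)

10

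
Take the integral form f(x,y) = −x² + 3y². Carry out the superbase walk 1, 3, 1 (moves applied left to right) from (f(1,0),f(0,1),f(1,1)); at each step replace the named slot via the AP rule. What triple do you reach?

start (-1,3,2) = (f(1,0),f(0,1),f(1,1))
replace slot 1: 2·(3+2) − (-1) = 11 → (11,3,2)
replace slot 3: 2·(11+3) − 2 = 26 → (11,3,26)
replace slot 1: 2·(3+26) − 11 = 47 → (47,3,26)

47,3,26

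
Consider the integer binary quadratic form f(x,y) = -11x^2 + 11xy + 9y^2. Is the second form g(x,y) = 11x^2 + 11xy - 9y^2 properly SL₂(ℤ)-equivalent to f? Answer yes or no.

D₁ = 517, D₂ = 517
river cycle of f (length 10): (9, 7, -13), (-13, 19, 3), (3, 17, -19), (-19, 21, 1), (1, 21, -19), (-19, 17, 3), (3, 19, -13), (-13, 7, 9), (9, 11, -11), (-11, 11, 9)
river cycle of g (length 10): (-9, 7, 13), (13, 19, -3), (-3, 17, 19), (19, 21, -1), (-1, 21, 19), (19, 17, -3), (-3, 19, 13), (13, 7, -9), (-9, 11, 11), (11, 11, -9)
cycles differ ⇒ inequivalent

no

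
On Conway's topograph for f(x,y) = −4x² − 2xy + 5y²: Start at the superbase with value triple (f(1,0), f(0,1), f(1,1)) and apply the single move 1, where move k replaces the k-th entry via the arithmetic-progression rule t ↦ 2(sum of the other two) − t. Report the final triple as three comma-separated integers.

start (-4,5,-1) = (f(1,0),f(0,1),f(1,1))
replace slot 1: 2·(5+(-1)) − (-4) = 12 → (12,5,-1)

12,5,-1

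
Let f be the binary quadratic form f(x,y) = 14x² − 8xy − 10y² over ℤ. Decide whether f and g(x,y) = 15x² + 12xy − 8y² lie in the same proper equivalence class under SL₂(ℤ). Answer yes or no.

D₁ = 624, D₂ = 624
river cycle of f (length 6): (-10, 8, 14), (14, 20, -4), (-4, 20, 14), (14, 8, -10), (-10, 12, 12), (12, 12, -10)
river cycle of g (length 4): (-8, 20, 7), (7, 22, -5), (-5, 18, 15), (15, 12, -8)
cycles differ ⇒ inequivalent

no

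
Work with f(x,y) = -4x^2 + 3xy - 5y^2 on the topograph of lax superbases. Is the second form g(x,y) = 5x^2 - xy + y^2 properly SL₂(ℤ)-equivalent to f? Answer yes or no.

D₁ = -71, D₂ = -19
discriminants differ ⇒ not SL₂(ℤ)-equivalent

no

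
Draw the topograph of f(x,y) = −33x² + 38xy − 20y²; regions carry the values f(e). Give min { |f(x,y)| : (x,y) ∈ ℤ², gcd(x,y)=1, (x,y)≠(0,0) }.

translate: b→28 (≡-38 mod 66), so (33,-38,20)→(33,28,15)
flip: (33,28,15)→(15,-28,33)
translate: b→2 (≡-28 mod 30), so (15,-28,33)→(15,2,20)
reduced (well bottom): (15,2,20) with a≤c, −a<b≤a
well minimum |f| = |-15| = 15 (negative-definite)

15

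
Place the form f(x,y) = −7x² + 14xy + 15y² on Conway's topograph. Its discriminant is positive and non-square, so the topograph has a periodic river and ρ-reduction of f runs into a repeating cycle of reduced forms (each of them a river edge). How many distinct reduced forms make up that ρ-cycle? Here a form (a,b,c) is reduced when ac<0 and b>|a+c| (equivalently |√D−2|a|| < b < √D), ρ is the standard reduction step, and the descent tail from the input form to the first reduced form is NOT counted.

D = 616, ⌊√D⌋ = 24
river: ρ → (15,16,-6)
river: ρ → (-6,20,9)
river: ρ → (9,16,-10)
river: ρ → (-10,24,1)
river: ρ → (1,24,-10)
river: ρ → (-10,16,9)
river: ρ → (9,20,-6)
river: ρ → (-6,16,15)
river: ρ → (15,14,-7)
river: ρ → (-7,14,15)
ρ-cycle length = 10 (tail of 0 descent steps not counted)

10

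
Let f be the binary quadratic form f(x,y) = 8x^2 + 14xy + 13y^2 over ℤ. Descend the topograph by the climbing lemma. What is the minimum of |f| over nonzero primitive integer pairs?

translate: b→-2 (≡14 mod 16), so (8,14,13)→(8,-2,7)
flip: (8,-2,7)→(7,2,8)
reduced (well bottom): (7,2,8) with a≤c, −a<b≤a
well minimum = a = 7

7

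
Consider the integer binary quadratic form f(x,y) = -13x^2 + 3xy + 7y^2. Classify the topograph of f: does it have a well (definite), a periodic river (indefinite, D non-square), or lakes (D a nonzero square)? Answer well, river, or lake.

D = b²−4ac = 3² − 4·(-13)·7 = 373
D > 0 non-square ⇒ indefinite ⇒ periodic river

river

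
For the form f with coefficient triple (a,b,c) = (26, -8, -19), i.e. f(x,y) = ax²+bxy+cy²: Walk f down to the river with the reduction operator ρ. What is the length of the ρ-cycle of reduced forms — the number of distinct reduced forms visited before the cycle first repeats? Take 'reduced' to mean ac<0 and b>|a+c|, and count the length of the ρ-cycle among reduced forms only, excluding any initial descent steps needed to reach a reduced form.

D = 2040, ⌊√D⌋ = 45
descent: ρ → (-19,8,26)  [lands on river]
river: ρ → (26,44,-1)
river: ρ → (-1,44,26)
river: ρ → (26,8,-19)
river: ρ → (-19,30,15)
river: ρ → (15,30,-19)
ρ-cycle length = 6 (tail of 1 descent step not counted)

6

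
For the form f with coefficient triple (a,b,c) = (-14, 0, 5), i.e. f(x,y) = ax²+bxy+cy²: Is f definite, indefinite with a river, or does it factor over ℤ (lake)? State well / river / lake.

D = b²−4ac = 0² − 4·(-14)·5 = 280
D > 0 non-square ⇒ indefinite ⇒ periodic river

river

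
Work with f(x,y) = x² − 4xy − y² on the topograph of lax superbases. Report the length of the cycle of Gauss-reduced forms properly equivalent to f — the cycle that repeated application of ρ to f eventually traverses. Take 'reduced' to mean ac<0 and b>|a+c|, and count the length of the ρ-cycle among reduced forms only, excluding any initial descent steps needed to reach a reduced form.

D = 20, ⌊√D⌋ = 4
descent: ρ → (-1,4,1)  [lands on river]
river: ρ → (1,4,-1)
ρ-cycle length = 2 (tail of 1 descent step not counted)

2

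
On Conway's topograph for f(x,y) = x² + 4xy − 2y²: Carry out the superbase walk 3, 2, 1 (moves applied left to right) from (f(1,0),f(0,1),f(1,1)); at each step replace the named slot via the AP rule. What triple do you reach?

start (1,-2,3) = (f(1,0),f(0,1),f(1,1))
replace slot 3: 2·(1+(-2)) − 3 = -5 → (1,-2,-5)
replace slot 2: 2·(1+(-5)) − (-2) = -6 → (1,-6,-5)
replace slot 1: 2·((-6)+(-5)) − 1 = -23 → (-23,-6,-5)

-23,-6,-5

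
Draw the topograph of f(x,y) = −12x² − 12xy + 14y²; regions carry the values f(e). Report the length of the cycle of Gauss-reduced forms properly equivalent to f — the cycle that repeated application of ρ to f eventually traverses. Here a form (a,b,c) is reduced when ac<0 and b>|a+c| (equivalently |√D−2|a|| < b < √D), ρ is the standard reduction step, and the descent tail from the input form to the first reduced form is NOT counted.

D = 816, ⌊√D⌋ = 28
descent: ρ → (14,12,-12)  [lands on river]
river: ρ → (-12,12,14)
river: ρ → (14,16,-10)
river: ρ → (-10,24,6)
river: ρ → (6,24,-10)
river: ρ → (-10,16,14)
ρ-cycle length = 6 (tail of 1 descent step not counted)

6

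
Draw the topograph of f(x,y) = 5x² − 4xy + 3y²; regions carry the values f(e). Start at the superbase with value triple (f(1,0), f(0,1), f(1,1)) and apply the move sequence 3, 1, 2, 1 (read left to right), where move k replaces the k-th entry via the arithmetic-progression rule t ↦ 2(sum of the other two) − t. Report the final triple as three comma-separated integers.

start (5,3,4) = (f(1,0),f(0,1),f(1,1))
replace slot 3: 2·(5+3) − 4 = 12 → (5,3,12)
replace slot 1: 2·(3+12) − 5 = 25 → (25,3,12)
replace slot 2: 2·(25+12) − 3 = 71 → (25,71,12)
replace slot 1: 2·(71+12) − 25 = 141 → (141,71,12)

141,71,12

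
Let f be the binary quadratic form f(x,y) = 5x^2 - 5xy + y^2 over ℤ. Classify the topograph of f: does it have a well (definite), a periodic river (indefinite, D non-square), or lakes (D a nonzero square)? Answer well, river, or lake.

D = b²−4ac = (-5)² − 4·5·1 = 5
D > 0 non-square ⇒ indefinite ⇒ periodic river

river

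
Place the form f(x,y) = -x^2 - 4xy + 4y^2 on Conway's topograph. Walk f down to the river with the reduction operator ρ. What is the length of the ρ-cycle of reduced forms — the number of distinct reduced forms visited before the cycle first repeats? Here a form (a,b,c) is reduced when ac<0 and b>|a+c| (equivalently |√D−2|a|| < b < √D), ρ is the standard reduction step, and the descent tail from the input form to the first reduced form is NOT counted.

D = 32, ⌊√D⌋ = 5
descent: ρ → (4,4,-1)  [lands on river]
river: ρ → (-1,4,4)
ρ-cycle length = 2 (tail of 1 descent step not counted)

2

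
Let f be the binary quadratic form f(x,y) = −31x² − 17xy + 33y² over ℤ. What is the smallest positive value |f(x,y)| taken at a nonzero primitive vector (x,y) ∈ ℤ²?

descent: ρ → (33,17,-31)  [lands on river]
river: ρ → (-31,45,19)
river: ρ → (19,31,-45)
river: ρ → (-45,59,5)
river: ρ → (5,61,-33)
river: ρ → (-33,5,33)
river: ρ → (33,61,-5)
river: ρ → (-5,59,45)
river: ρ → (45,31,-19)
river: ρ → (-19,45,31)
river: ρ → (31,17,-33)
river: ρ → (-33,49,15)
river: ρ → (15,41,-45)
river: ρ → (-45,49,11)
river: ρ → (11,61,-15)
river: ρ → (-15,59,15)
river: ρ → (15,61,-11)
river: ρ → (-11,49,45)
river: ρ → (45,41,-15)
river: ρ → (-15,49,33)
closes: descent 1, river 20
min |a| on river = 5

5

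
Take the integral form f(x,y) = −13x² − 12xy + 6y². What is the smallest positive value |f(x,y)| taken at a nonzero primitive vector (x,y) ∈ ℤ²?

descent: ρ → (6,12,-13)  [lands on river]
river: ρ → (-13,14,5)
river: ρ → (5,16,-10)
river: ρ → (-10,4,11)
river: ρ → (11,18,-3)
river: ρ → (-3,18,11)
river: ρ → (11,4,-10)
river: ρ → (-10,16,5)
river: ρ → (5,14,-13)
river: ρ → (-13,12,6)
closes: descent 1, river 10
min |a| on river = 3

3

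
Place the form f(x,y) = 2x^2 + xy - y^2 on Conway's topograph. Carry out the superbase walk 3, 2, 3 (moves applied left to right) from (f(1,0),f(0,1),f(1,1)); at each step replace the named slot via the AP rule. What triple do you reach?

start (2,-1,2) = (f(1,0),f(0,1),f(1,1))
replace slot 3: 2·(2+(-1)) − 2 = 0 → (2,-1,0)
replace slot 2: 2·(2+0) − (-1) = 5 → (2,5,0)
replace slot 3: 2·(2+5) − 0 = 14 → (2,5,14)

2,5,14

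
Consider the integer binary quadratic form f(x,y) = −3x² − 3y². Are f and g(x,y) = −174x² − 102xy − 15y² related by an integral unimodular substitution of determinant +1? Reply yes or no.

D₁ = -36, D₂ = -36
f is negative-definite; reduce −f:
−f: reduced (well bottom): (3,0,3) with a≤c, −a<b≤a
flip sign back: reduced form of f is (-3,0,-3)
g is negative-definite; reduce −g:
−g: flip: (174,102,15)→(15,-102,174)
−g: translate: b→-12 (≡-102 mod 30), so (15,-102,174)→(15,-12,3)
−g: flip: (15,-12,3)→(3,12,15)
−g: translate: b→0 (≡12 mod 6), so (3,12,15)→(3,0,3)
−g: reduced (well bottom): (3,0,3) with a≤c, −a<b≤a
flip sign back: reduced form of g is (-3,0,-3)
reduced forms (-3, 0, -3) vs (-3, 0, -3) ⇒ equivalent

yes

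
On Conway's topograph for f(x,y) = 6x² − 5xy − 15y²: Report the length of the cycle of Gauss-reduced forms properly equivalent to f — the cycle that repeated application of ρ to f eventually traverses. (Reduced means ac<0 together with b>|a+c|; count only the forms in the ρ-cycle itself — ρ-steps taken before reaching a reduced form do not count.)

D = 385, ⌊√D⌋ = 19
descent: ρ → (-15,5,6)
descent: ρ → (6,19,-1)  [lands on river]
river: ρ → (-1,19,6)
river: ρ → (6,17,-4)
river: ρ → (-4,15,10)
river: ρ → (10,5,-9)
river: ρ → (-9,13,6)
river: ρ → (6,11,-11)
river: ρ → (-11,11,6)
river: ρ → (6,13,-9)
river: ρ → (-9,5,10)
river: ρ → (10,15,-4)
river: ρ → (-4,17,6)
ρ-cycle length = 12 (tail of 2 descent steps not counted)

12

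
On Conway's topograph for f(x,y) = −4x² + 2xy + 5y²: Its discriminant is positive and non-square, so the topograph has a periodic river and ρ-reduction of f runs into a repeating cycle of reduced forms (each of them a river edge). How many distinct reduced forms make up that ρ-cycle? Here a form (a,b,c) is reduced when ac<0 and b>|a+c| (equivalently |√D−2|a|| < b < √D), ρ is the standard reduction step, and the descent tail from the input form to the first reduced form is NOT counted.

D = 84, ⌊√D⌋ = 9
river: ρ → (5,8,-1)
river: ρ → (-1,8,5)
river: ρ → (5,2,-4)
river: ρ → (-4,6,3)
river: ρ → (3,6,-4)
river: ρ → (-4,2,5)
ρ-cycle length = 6 (tail of 0 descent steps not counted)

6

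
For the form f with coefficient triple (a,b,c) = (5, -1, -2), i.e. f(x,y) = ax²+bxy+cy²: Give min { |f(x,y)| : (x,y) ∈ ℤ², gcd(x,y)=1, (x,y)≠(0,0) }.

descent: ρ → (-2,5,2)  [lands on river]
river: ρ → (2,3,-4)
river: ρ → (-4,5,1)
river: ρ → (1,5,-4)
river: ρ → (-4,3,2)
river: ρ → (2,5,-2)
river: ρ → (-2,3,4)
river: ρ → (4,5,-1)
river: ρ → (-1,5,4)
river: ρ → (4,3,-2)
closes: descent 1, river 10
min |a| on river = 1

1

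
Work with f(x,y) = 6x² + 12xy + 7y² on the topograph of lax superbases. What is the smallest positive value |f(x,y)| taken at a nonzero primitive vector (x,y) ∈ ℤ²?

translate: b→0 (≡12 mod 12), so (6,12,7)→(6,0,1)
flip: (6,0,1)→(1,0,6)
reduced (well bottom): (1,0,6) with a≤c, −a<b≤a
well minimum = a = 1

1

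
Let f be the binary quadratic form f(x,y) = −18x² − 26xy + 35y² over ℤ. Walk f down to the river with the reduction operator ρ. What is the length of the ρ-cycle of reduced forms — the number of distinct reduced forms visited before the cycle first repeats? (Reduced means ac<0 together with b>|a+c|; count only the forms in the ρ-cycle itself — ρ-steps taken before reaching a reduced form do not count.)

D = 3196, ⌊√D⌋ = 56
descent: ρ → (35,26,-18)  [lands on river]
river: ρ → (-18,46,15)
river: ρ → (15,44,-21)
river: ρ → (-21,40,19)
river: ρ → (19,36,-25)
river: ρ → (-25,14,30)
river: ρ → (30,46,-9)
river: ρ → (-9,44,35)
ρ-cycle length = 8 (tail of 1 descent step not counted)

8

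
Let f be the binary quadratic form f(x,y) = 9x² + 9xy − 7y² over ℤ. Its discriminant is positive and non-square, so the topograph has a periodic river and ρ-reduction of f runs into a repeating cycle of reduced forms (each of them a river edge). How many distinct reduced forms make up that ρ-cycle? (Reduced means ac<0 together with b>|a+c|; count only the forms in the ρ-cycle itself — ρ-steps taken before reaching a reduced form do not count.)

D = 333, ⌊√D⌋ = 18
river: ρ → (-7,5,11)
river: ρ → (11,17,-1)
river: ρ → (-1,17,11)
river: ρ → (11,5,-7)
river: ρ → (-7,9,9)
river: ρ → (9,9,-7)
ρ-cycle length = 6 (tail of 0 descent steps not counted)

6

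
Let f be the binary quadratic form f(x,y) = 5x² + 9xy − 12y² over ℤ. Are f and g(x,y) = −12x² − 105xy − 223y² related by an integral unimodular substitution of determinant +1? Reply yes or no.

D₁ = 321, D₂ = 321
river cycle of f (length 6): (-12, 15, 2), (2, 17, -4), (-4, 15, 6), (6, 9, -10), (-10, 11, 5), (5, 9, -12)
river cycle of g (length 6): (-12, 15, 2), (2, 17, -4), (-4, 15, 6), (6, 9, -10), (-10, 11, 5), (5, 9, -12)
cycles coincide ⇒ equivalent

yes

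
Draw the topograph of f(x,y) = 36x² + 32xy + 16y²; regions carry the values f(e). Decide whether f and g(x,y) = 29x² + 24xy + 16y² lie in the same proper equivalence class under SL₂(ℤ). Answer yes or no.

D₁ = -1280, D₂ = -1280
f: flip: (36,32,16)→(16,-32,36)
f: translate: b→0 (≡-32 mod 32), so (16,-32,36)→(16,0,20)
f: reduced (well bottom): (16,0,20) with a≤c, −a<b≤a
g: flip: (29,24,16)→(16,-24,29)
g: translate: b→8 (≡-24 mod 32), so (16,-24,29)→(16,8,21)
g: reduced (well bottom): (16,8,21) with a≤c, −a<b≤a
reduced forms (16, 0, 20) vs (16, 8, 21) ⇒ inequivalent

no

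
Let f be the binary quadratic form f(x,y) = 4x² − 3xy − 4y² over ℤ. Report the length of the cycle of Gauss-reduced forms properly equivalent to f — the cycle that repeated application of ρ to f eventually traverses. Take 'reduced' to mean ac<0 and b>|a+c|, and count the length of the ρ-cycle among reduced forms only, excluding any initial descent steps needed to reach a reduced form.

D = 73, ⌊√D⌋ = 8
descent: ρ → (-4,3,4)  [lands on river]
river: ρ → (4,5,-3)
river: ρ → (-3,7,2)
river: ρ → (2,5,-6)
river: ρ → (-6,7,1)
river: ρ → (1,7,-6)
river: ρ → (-6,5,2)
river: ρ → (2,7,-3)
river: ρ → (-3,5,4)
river: ρ → (4,3,-4)
river: ρ → (-4,5,3)
river: ρ → (3,7,-2)
river: ρ → (-2,5,6)
river: ρ → (6,7,-1)
river: ρ → (-1,7,6)
river: ρ → (6,5,-2)
river: ρ → (-2,7,3)
river: ρ → (3,5,-4)
ρ-cycle length = 18 (tail of 1 descent step not counted)

18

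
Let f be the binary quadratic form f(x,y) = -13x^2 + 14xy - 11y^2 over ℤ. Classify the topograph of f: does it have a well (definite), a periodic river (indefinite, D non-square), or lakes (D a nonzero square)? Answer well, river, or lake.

D = b²−4ac = 14² − 4·(-13)·(-11) = -376
D < 0 ⇒ definite ⇒ every region one sign ⇒ single well

well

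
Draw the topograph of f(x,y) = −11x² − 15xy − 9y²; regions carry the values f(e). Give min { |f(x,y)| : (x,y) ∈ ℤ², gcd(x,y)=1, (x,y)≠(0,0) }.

translate: b→-7 (≡15 mod 22), so (11,15,9)→(11,-7,5)
flip: (11,-7,5)→(5,7,11)
translate: b→-3 (≡7 mod 10), so (5,7,11)→(5,-3,9)
reduced (well bottom): (5,-3,9) with a≤c, −a<b≤a
well minimum |f| = |-5| = 5 (negative-definite)

5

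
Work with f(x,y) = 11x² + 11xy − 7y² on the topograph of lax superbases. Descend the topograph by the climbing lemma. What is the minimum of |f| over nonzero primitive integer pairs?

river: ρ → (-7,17,5)
river: ρ → (5,13,-13)
river: ρ → (-13,13,5)
river: ρ → (5,17,-7)
river: ρ → (-7,11,11)
river: ρ → (11,11,-7)
closes: descent 0, river 6
min |a| on river = 5

5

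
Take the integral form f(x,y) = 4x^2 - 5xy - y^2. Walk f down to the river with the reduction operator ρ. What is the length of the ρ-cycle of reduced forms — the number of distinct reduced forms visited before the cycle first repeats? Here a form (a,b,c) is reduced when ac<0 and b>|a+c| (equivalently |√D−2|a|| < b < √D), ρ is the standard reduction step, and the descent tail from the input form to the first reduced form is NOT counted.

D = 41, ⌊√D⌋ = 6
descent: ρ → (-1,5,4)  [lands on river]
river: ρ → (4,3,-2)
river: ρ → (-2,5,2)
river: ρ → (2,3,-4)
river: ρ → (-4,5,1)
river: ρ → (1,5,-4)
river: ρ → (-4,3,2)
river: ρ → (2,5,-2)
river: ρ → (-2,3,4)
river: ρ → (4,5,-1)
ρ-cycle length = 10 (tail of 1 descent step not counted)

10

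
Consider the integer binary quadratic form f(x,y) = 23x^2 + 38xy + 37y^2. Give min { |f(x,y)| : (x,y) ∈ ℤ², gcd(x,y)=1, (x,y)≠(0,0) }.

translate: b→-8 (≡38 mod 46), so (23,38,37)→(23,-8,22)
flip: (23,-8,22)→(22,8,23)
reduced (well bottom): (22,8,23) with a≤c, −a<b≤a
well minimum = a = 22

22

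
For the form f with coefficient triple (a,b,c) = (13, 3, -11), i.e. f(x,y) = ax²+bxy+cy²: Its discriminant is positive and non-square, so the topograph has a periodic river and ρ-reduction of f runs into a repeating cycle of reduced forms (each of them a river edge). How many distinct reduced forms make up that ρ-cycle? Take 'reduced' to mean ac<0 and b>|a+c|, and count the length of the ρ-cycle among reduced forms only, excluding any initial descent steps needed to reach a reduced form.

D = 581, ⌊√D⌋ = 24
river: ρ → (-11,19,5)
river: ρ → (5,21,-7)
river: ρ → (-7,21,5)
river: ρ → (5,19,-11)
river: ρ → (-11,3,13)
river: ρ → (13,23,-1)
river: ρ → (-1,23,13)
river: ρ → (13,3,-11)
ρ-cycle length = 8 (tail of 0 descent steps not counted)

8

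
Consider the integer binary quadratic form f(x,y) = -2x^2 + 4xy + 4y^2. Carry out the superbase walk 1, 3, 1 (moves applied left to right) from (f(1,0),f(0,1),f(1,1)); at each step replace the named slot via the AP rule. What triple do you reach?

start (-2,4,6) = (f(1,0),f(0,1),f(1,1))
replace slot 1: 2·(4+6) − (-2) = 22 → (22,4,6)
replace slot 3: 2·(22+4) − 6 = 46 → (22,4,46)
replace slot 1: 2·(4+46) − 22 = 78 → (78,4,46)

78,4,46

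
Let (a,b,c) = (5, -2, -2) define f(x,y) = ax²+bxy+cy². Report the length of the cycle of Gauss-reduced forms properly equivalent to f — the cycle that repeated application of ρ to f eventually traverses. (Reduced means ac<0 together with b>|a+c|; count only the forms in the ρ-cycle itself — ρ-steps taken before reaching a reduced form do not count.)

D = 44, ⌊√D⌋ = 6
descent: ρ → (-2,6,1)  [lands on river]
river: ρ → (1,6,-2)
ρ-cycle length = 2 (tail of 1 descent step not counted)

2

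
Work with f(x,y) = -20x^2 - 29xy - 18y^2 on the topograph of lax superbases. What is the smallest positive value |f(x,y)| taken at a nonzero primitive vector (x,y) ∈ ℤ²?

translate: b→-11 (≡29 mod 40), so (20,29,18)→(20,-11,9)
flip: (20,-11,9)→(9,11,20)
translate: b→-7 (≡11 mod 18), so (9,11,20)→(9,-7,18)
reduced (well bottom): (9,-7,18) with a≤c, −a<b≤a
well minimum |f| = |-9| = 9 (negative-definite)

9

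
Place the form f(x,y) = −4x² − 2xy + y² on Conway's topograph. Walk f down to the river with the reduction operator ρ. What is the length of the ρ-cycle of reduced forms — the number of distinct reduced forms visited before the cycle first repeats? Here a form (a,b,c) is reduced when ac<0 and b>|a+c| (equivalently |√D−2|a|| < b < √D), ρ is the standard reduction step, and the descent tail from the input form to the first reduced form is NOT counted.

D = 20, ⌊√D⌋ = 4
descent: ρ → (1,4,-1)  [lands on river]
river: ρ → (-1,4,1)
ρ-cycle length = 2 (tail of 1 descent step not counted)

2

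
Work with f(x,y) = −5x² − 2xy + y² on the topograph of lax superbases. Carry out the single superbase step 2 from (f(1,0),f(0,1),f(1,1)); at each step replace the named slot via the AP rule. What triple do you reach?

start (-5,1,-6) = (f(1,0),f(0,1),f(1,1))
replace slot 2: 2·((-5)+(-6)) − 1 = -23 → (-5,-23,-6)

-5,-23,-6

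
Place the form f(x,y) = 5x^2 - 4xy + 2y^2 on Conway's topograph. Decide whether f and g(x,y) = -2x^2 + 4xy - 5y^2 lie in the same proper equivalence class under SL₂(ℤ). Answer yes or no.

D₁ = -24, D₂ = -24
f: flip: (5,-4,2)→(2,4,5)
f: translate: b→0 (≡4 mod 4), so (2,4,5)→(2,0,3)
f: reduced (well bottom): (2,0,3) with a≤c, −a<b≤a
g is negative-definite; reduce −g:
−g: translate: b→0 (≡-4 mod 4), so (2,-4,5)→(2,0,3)
−g: reduced (well bottom): (2,0,3) with a≤c, −a<b≤a
flip sign back: reduced form of g is (-2,0,-3)
reduced forms (2, 0, 3) vs (-2, 0, -3) ⇒ inequivalent

no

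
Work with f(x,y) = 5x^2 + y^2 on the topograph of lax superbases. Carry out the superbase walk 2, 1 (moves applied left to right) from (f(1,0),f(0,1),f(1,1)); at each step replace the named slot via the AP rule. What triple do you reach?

start (5,1,6) = (f(1,0),f(0,1),f(1,1))
replace slot 2: 2·(5+6) − 1 = 21 → (5,21,6)
replace slot 1: 2·(21+6) − 5 = 49 → (49,21,6)

49,21,6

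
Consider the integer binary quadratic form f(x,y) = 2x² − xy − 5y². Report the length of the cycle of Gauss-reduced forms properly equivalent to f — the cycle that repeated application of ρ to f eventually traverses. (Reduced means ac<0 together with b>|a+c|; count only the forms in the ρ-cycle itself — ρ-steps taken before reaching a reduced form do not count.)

D = 41, ⌊√D⌋ = 6
descent: ρ → (-5,1,2)
descent: ρ → (2,3,-4)  [lands on river]
river: ρ → (-4,5,1)
river: ρ → (1,5,-4)
river: ρ → (-4,3,2)
river: ρ → (2,5,-2)
river: ρ → (-2,3,4)
river: ρ → (4,5,-1)
river: ρ → (-1,5,4)
river: ρ → (4,3,-2)
river: ρ → (-2,5,2)
ρ-cycle length = 10 (tail of 2 descent steps not counted)

10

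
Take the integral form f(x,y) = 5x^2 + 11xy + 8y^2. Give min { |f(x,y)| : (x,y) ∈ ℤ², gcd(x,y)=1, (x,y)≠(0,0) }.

translate: b→1 (≡11 mod 10), so (5,11,8)→(5,1,2)
flip: (5,1,2)→(2,-1,5)
reduced (well bottom): (2,-1,5) with a≤c, −a<b≤a
well minimum = a = 2

2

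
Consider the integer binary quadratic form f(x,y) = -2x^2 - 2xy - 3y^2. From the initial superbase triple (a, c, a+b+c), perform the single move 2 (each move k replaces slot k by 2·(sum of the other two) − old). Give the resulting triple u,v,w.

start (-2,-3,-7) = (f(1,0),f(0,1),f(1,1))
replace slot 2: 2·((-2)+(-7)) − (-3) = -15 → (-2,-15,-7)

-2,-15,-7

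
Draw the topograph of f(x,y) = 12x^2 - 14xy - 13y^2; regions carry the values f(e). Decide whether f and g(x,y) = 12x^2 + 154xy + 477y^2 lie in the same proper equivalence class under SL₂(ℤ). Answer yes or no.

D₁ = 820, D₂ = 820
river cycle of f (length 12): (-13, 14, 12), (12, 10, -15), (-15, 20, 7), (7, 22, -12), (-12, 26, 3), (3, 28, -3), (-3, 26, 12), (12, 22, -7), (-7, 20, 15), (15, 10, -12), … (2 more)
river cycle of g (length 12): (12, 10, -15), (-15, 20, 7), (7, 22, -12), (-12, 26, 3), (3, 28, -3), (-3, 26, 12), (12, 22, -7), (-7, 20, 15), (15, 10, -12), (-12, 14, 13), … (2 more)
cycles coincide ⇒ equivalent

yes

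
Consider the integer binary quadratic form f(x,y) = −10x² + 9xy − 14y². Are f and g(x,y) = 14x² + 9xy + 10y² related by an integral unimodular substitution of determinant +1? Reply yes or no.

D₁ = -479, D₂ = -479
f is negative-definite; reduce −f:
−f: reduced (well bottom): (10,-9,14) with a≤c, −a<b≤a
flip sign back: reduced form of f is (-10,9,-14)
g: flip: (14,9,10)→(10,-9,14)
g: reduced (well bottom): (10,-9,14) with a≤c, −a<b≤a
reduced forms (-10, 9, -14) vs (10, -9, 14) ⇒ inequivalent

no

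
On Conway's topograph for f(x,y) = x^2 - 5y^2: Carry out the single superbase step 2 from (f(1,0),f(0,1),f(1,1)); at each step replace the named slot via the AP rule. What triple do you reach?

start (1,-5,-4) = (f(1,0),f(0,1),f(1,1))
replace slot 2: 2·(1+(-4)) − (-5) = -1 → (1,-1,-4)

1,-1,-4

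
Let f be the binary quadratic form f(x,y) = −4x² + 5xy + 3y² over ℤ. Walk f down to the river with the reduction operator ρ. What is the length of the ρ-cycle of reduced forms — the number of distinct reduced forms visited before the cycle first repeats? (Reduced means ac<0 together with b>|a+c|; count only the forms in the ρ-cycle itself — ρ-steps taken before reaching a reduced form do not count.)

D = 73, ⌊√D⌋ = 8
river: ρ → (3,7,-2)
river: ρ → (-2,5,6)
river: ρ → (6,7,-1)
river: ρ → (-1,7,6)
river: ρ → (6,5,-2)
river: ρ → (-2,7,3)
river: ρ → (3,5,-4)
river: ρ → (-4,3,4)
river: ρ → (4,5,-3)
river: ρ → (-3,7,2)
river: ρ → (2,5,-6)
river: ρ → (-6,7,1)
river: ρ → (1,7,-6)
river: ρ → (-6,5,2)
river: ρ → (2,7,-3)
river: ρ → (-3,5,4)
river: ρ → (4,3,-4)
river: ρ → (-4,5,3)
ρ-cycle length = 18 (tail of 0 descent steps not counted)

18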